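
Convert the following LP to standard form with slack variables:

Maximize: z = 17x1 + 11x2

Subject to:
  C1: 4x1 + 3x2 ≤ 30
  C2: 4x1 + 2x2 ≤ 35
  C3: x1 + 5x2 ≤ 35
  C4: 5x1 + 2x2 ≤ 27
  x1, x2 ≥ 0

max z = 17x1 + 11x2

s.t.
  4x1 + 3x2 + s1 = 30
  4x1 + 2x2 + s2 = 35
  x1 + 5x2 + s3 = 35
  5x1 + 2x2 + s4 = 27
  x1, x2, s1, s2, s3, s4 ≥ 0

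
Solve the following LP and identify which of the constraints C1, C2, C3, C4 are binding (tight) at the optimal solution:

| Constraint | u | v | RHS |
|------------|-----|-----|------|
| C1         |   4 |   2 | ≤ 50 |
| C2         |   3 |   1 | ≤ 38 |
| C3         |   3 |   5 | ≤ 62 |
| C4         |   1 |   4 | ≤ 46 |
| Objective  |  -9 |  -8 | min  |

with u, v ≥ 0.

At u = 9, v = 7, compute slack b - a·x for each constraint:
  C1: 50 − 50 = 0  (binding)
  C2: 38 − 34 = 4  (slack)
  C3: 62 − 62 = 0  (binding)
  C4: 46 − 37 = 9  (slack)

Optimal: u = 9, v = 7
Binding: C1, C3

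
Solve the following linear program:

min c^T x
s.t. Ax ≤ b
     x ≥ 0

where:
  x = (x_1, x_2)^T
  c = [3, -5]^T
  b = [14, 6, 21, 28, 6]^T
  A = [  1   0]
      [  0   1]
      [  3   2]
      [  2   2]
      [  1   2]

Evaluate the objective at each vertex of the feasible region:
  z(0, 0) = 0
  z(6, 0) = 18
  z(0, 3) = -15  ←
The minimum is at x_1 = 0, x_2 = 3.

x_1 = 0, x_2 = 3, z = -15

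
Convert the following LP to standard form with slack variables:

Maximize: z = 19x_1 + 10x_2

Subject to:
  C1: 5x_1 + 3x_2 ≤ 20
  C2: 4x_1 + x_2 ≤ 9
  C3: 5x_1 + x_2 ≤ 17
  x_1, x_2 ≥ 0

max z = 19x_1 + 10x_2

s.t.
  5x_1 + 3x_2 + s1 = 20
  4x_1 + x_2 + s2 = 9
  5x_1 + x_2 + s3 = 17
  x_1, x_2, s1, s2, s3 ≥ 0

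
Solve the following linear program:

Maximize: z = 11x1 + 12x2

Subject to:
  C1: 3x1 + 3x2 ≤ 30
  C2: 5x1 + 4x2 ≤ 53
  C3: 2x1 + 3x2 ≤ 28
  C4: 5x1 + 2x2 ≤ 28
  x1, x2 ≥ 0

Evaluate the objective at each vertex of the feasible region:
  z(0, 0) = 0
  z(5.6, 0) = 61.6
  z(2.667, 7.333) = 117.3
  z(2, 8) = 118  ←
  z(0, 9.333) = 112
The maximum is at x1 = 2, x2 = 8.

x1 = 2, x2 = 8, z = 118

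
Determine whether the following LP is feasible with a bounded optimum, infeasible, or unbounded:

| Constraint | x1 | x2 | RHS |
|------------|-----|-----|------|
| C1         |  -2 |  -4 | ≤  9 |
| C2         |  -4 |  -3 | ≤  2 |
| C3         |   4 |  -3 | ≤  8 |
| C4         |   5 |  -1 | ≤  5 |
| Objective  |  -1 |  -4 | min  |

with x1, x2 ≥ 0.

Unbounded (objective can decrease without bound)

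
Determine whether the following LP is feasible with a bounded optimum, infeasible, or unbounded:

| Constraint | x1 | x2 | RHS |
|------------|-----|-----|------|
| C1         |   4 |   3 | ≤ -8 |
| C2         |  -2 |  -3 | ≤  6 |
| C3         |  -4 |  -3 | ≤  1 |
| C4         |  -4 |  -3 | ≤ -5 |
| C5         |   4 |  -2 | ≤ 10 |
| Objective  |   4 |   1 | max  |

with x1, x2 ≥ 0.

Infeasible (no feasible solution exists)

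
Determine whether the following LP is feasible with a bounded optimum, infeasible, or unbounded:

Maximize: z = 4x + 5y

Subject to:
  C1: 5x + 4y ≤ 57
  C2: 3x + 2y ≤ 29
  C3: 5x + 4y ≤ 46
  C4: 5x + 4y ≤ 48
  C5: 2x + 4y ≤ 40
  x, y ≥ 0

Feasible with a bounded optimal solution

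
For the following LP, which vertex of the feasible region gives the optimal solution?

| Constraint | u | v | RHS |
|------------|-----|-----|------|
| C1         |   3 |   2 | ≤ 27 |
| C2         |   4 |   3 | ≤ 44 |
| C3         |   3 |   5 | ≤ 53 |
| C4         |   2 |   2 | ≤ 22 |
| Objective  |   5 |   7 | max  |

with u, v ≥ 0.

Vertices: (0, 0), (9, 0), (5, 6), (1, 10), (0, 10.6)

Evaluate the objective at each vertex of the feasible region:
  z(0, 0) = 0
  z(9, 0) = 45
  z(5, 6) = 67
  z(1, 10) = 75  ←
  z(0, 10.6) = 74.2
The maximum is at u = 1, v = 10.

(1, 10)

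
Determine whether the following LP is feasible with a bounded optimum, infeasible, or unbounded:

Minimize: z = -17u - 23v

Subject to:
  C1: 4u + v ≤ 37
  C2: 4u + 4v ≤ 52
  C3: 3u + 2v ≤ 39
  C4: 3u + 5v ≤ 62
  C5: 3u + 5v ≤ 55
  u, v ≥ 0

Feasible with a bounded optimal solution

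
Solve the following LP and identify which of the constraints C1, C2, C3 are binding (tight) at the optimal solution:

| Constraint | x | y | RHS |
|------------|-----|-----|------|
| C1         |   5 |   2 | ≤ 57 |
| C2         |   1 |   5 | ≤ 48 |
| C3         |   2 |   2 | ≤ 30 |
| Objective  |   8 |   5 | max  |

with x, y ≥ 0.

At x = 9, y = 6, compute slack b - a·x for each constraint:
  C1: 57 − 57 = 0  (binding)
  C2: 48 − 39 = 9  (slack)
  C3: 30 − 30 = 0  (binding)

Optimal: x = 9, y = 6
Binding: C1, C3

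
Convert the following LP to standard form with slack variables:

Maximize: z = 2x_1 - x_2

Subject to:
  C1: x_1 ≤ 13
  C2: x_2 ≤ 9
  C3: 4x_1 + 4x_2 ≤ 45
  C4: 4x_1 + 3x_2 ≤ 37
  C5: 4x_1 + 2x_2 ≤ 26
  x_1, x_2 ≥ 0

max z = 2x_1 - x_2

s.t.
  x_1 + s1 = 13
  x_2 + s2 = 9
  4x_1 + 4x_2 + s3 = 45
  4x_1 + 3x_2 + s4 = 37
  4x_1 + 2x_2 + s5 = 26
  x_1, x_2, s1, s2, s3, s4, s5 ≥ 0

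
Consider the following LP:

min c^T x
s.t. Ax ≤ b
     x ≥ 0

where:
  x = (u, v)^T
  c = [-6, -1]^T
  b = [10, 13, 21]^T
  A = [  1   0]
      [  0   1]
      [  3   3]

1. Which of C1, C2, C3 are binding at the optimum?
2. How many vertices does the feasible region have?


1. C3
2. 3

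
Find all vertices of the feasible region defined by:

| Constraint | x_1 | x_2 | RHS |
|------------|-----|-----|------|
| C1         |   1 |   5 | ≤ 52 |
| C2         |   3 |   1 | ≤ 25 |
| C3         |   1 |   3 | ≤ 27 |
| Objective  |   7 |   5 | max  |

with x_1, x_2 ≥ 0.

(0, 0), (8.333, 0), (6, 7), (0, 9)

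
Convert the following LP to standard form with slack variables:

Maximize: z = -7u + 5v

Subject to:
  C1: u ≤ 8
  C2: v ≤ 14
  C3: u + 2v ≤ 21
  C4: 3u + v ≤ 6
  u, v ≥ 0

max z = -7u + 5v

s.t.
  u + s1 = 8
  v + s2 = 14
  u + 2v + s3 = 21
  3u + v + s4 = 6
  u, v, s1, s2, s3, s4 ≥ 0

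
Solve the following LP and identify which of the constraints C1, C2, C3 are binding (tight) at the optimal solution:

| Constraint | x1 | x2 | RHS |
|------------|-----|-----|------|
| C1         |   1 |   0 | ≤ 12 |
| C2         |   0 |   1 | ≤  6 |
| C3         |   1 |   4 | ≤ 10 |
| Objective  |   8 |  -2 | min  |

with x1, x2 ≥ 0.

At x1 = 0, x2 = 2.5, compute slack b - a·x for each constraint:
  C1: 12 − 0 = 12  (slack)
  C2: 6 − 2.5 = 3.5  (slack)
  C3: 10 − 10 = 0  (binding)

Optimal: x1 = 0, x2 = 2.5
Binding: C3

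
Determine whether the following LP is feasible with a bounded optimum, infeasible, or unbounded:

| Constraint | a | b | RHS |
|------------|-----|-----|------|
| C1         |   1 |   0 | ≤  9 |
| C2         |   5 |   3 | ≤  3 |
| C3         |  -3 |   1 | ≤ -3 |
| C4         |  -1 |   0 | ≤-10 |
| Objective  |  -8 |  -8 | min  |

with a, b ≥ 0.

Infeasible (no feasible solution exists)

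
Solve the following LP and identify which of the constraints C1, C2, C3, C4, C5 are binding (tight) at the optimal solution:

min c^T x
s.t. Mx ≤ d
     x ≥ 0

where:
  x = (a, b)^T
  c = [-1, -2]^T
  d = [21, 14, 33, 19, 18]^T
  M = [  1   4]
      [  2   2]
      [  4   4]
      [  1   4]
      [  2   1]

At a = 3, b = 4, compute slack b - a·x for each constraint:
  C1: 21 − 19 = 2  (slack)
  C2: 14 − 14 = 0  (binding)
  C3: 33 − 28 = 5  (slack)
  C4: 19 − 19 = 0  (binding)
  C5: 18 − 10 = 8  (slack)

Optimal: a = 3, b = 4
Binding: C2, C4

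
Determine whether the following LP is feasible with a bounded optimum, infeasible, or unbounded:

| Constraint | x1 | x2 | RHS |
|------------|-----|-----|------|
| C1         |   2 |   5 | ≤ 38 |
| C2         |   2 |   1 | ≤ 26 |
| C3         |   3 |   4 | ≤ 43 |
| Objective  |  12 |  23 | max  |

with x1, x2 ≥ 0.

Feasible with a bounded optimal solution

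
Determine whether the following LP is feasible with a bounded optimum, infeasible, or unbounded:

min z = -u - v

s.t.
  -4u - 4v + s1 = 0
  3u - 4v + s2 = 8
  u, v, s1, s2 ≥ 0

Unbounded (objective can decrease without bound)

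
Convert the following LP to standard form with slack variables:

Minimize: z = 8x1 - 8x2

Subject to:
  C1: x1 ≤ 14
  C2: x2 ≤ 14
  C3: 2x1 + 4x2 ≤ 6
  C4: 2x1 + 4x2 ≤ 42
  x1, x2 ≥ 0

min z = 8x1 - 8x2

s.t.
  x1 + s1 = 14
  x2 + s2 = 14
  2x1 + 4x2 + s3 = 6
  2x1 + 4x2 + s4 = 42
  x1, x2, s1, s2, s3, s4 ≥ 0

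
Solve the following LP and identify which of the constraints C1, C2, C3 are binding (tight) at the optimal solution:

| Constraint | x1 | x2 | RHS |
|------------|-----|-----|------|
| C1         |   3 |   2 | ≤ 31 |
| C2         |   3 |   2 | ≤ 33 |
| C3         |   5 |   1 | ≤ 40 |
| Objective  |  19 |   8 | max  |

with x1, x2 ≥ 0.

At x1 = 7, x2 = 5, compute slack b - a·x for each constraint:
  C1: 31 − 31 = 0  (binding)
  C2: 33 − 31 = 2  (slack)
  C3: 40 − 40 = 0  (binding)

Optimal: x1 = 7, x2 = 5
Binding: C1, C3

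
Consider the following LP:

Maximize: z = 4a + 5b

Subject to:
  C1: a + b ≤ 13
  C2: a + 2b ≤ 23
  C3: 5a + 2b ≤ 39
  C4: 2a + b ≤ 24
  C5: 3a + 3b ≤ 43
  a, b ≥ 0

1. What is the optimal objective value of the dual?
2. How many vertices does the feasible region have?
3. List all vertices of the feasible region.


1. 62
2. 5
3. (0, 0), (7.8, 0), (4.333, 8.667), (3, 10), (0, 11.5)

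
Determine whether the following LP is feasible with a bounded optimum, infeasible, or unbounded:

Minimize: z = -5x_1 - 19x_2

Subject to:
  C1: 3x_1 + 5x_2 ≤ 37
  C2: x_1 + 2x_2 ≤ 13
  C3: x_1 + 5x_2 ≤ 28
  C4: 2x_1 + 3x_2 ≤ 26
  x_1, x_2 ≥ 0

Feasible with a bounded optimal solution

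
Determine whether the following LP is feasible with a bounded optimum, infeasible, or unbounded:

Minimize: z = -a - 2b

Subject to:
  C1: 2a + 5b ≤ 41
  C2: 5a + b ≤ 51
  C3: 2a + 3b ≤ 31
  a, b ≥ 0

Feasible with a bounded optimal solution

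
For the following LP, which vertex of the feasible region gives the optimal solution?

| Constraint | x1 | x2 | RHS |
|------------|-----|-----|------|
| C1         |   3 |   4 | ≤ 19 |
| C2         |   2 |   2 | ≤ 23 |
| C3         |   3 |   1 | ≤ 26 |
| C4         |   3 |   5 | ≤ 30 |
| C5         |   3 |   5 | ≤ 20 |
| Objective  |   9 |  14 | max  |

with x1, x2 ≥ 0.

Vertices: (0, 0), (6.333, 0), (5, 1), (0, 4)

Evaluate the objective at each vertex of the feasible region:
  z(0, 0) = 0
  z(6.333, 0) = 57
  z(5, 1) = 59  ←
  z(0, 4) = 56
The maximum is at x1 = 5, x2 = 1.

(5, 1)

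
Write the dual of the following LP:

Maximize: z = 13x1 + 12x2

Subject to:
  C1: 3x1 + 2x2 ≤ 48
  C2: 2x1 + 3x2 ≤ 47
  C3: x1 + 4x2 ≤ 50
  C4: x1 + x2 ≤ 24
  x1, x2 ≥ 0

Primal max cᵀx s.t. Ax ≤ b, x ≥ 0  →  Dual min bᵀy s.t. Aᵀy ≥ c, y ≥ 0.

Minimize: z = 48y1 + 47y2 + 50y3 + 24y4

Subject to:
  3y1 + 2y2 + y3 + y4 ≥ 13
  2y1 + 3y2 + 4y3 + y4 ≥ 12
  y1, y2, y3, y4 ≥ 0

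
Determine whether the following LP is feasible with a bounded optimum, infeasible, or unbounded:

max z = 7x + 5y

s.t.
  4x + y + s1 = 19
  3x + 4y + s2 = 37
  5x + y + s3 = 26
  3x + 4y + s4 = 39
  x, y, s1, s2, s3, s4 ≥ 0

Feasible with a bounded optimal solution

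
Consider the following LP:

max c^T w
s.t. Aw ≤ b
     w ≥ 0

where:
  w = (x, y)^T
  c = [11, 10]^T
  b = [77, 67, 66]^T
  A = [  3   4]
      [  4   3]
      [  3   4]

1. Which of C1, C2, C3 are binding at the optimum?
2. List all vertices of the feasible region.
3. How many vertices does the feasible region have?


1. C2, C3
2. (0, 0), (16.75, 0), (10, 9), (0, 16.5)
3. 4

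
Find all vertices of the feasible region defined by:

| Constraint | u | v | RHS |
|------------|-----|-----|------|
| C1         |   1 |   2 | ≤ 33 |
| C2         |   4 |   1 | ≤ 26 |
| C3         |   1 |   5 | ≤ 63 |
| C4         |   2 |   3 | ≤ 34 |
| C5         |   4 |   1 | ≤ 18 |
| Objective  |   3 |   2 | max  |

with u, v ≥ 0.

(0, 0), (4.5, 0), (2, 10), (0, 11.33)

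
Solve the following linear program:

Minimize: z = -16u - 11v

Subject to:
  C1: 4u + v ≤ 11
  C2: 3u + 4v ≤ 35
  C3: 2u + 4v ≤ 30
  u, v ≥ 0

Evaluate the objective at each vertex of the feasible region:
  z(0, 0) = 0
  z(2.75, 0) = -44
  z(1, 7) = -93  ←
  z(0, 7.5) = -82.5
The minimum is at u = 1, v = 7.

u = 1, v = 7, z = -93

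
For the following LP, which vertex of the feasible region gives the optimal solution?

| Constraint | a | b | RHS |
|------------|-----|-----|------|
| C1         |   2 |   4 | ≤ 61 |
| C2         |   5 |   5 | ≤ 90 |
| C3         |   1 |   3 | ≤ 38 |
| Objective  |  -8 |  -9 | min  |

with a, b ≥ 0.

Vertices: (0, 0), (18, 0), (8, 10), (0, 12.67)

Evaluate the objective at each vertex of the feasible region:
  z(0, 0) = 0
  z(18, 0) = -144
  z(8, 10) = -154  ←
  z(0, 12.67) = -114
The minimum is at a = 8, b = 10.

(8, 10)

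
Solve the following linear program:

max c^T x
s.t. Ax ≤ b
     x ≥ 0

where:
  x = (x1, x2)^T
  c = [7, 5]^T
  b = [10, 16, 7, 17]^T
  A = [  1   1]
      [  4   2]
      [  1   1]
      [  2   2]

Evaluate the objective at each vertex of the feasible region:
  z(0, 0) = 0
  z(4, 0) = 28
  z(1, 6) = 37  ←
  z(0, 7) = 35
The maximum is at x1 = 1, x2 = 6.

x1 = 1, x2 = 6, z = 37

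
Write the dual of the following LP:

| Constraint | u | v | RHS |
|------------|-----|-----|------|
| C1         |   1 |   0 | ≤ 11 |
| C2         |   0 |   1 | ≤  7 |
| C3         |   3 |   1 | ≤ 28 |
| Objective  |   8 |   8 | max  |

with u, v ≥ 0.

Primal max cᵀx s.t. Ax ≤ b, x ≥ 0  →  Dual min bᵀy s.t. Aᵀy ≥ c, y ≥ 0.

Minimize: z = 11y1 + 7y2 + 28y3

Subject to:
  y1 + 3y3 ≥ 8
  y2 + y3 ≥ 8
  y1, y2, y3 ≥ 0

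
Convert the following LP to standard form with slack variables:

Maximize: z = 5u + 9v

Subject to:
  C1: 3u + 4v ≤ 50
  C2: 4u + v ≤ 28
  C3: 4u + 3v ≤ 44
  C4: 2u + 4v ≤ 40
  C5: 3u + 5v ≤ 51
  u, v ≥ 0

max z = 5u + 9v

s.t.
  3u + 4v + s1 = 50
  4u + v + s2 = 28
  4u + 3v + s3 = 44
  2u + 4v + s4 = 40
  3u + 5v + s5 = 51
  u, v, s1, s2, s3, s4, s5 ≥ 0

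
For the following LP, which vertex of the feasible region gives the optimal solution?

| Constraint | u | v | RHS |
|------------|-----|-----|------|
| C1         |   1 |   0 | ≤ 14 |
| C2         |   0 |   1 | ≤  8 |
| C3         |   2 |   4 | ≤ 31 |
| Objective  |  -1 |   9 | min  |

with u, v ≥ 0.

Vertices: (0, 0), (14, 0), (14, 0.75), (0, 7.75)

Evaluate the objective at each vertex of the feasible region:
  z(0, 0) = 0
  z(14, 0) = -14  ←
  z(14, 0.75) = -7.25
  z(0, 7.75) = 69.75
The minimum is at u = 14, v = 0.

(14, 0)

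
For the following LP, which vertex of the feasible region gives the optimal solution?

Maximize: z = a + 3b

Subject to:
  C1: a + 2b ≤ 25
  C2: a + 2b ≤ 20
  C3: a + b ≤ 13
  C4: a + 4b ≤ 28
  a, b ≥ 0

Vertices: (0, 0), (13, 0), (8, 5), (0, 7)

Evaluate the objective at each vertex of the feasible region:
  z(0, 0) = 0
  z(13, 0) = 13
  z(8, 5) = 23  ←
  z(0, 7) = 21
The maximum is at a = 8, b = 5.

(8, 5)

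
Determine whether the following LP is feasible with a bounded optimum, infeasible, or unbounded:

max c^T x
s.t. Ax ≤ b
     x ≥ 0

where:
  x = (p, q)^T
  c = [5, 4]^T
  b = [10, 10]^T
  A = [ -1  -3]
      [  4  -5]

Unbounded (objective can increase without bound)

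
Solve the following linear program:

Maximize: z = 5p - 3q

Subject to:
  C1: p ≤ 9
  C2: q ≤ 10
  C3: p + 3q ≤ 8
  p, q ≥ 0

Evaluate the objective at each vertex of the feasible region:
  z(0, 0) = 0
  z(8, 0) = 40  ←
  z(0, 2.667) = -8
The maximum is at p = 8, q = 0.

p = 8, q = 0, z = 40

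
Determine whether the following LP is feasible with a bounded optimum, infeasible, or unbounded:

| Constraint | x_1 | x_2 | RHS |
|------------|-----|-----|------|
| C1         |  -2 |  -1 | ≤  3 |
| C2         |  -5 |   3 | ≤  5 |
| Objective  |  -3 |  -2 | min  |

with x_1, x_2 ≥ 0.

Unbounded (objective can decrease without bound)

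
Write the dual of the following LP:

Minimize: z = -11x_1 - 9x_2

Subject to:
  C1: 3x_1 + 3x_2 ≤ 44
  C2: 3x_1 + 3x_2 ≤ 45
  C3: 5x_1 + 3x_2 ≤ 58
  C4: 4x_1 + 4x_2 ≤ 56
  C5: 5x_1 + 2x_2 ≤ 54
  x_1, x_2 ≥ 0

Primal min cᵀx s.t. Ax ≤ b, x ≥ 0  →  Dual max −bᵀy s.t. Aᵀy ≥ −c, y ≥ 0.

Maximize: z = -44y1 - 45y2 - 58y3 - 56y4 - 54y5

Subject to:
  3y1 + 3y2 + 5y3 + 4y4 + 5y5 ≥ 11
  3y1 + 3y2 + 3y3 + 4y4 + 2y5 ≥ 9
  y1, y2, y3, y4, y5 ≥ 0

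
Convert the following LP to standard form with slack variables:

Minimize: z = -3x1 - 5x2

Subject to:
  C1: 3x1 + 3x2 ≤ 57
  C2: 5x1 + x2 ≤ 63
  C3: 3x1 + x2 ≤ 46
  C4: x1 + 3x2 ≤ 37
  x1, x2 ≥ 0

min z = -3x1 - 5x2

s.t.
  3x1 + 3x2 + s1 = 57
  5x1 + x2 + s2 = 63
  3x1 + x2 + s3 = 46
  x1 + 3x2 + s4 = 37
  x1, x2, s1, s2, s3, s4 ≥ 0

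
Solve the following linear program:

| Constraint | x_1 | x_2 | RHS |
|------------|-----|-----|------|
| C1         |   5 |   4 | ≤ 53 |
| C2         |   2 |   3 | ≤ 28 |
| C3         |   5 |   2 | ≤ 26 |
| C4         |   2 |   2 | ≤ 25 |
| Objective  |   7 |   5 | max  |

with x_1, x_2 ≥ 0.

Evaluate the objective at each vertex of the feasible region:
  z(0, 0) = 0
  z(5.2, 0) = 36.4
  z(2, 8) = 54  ←
  z(0, 9.333) = 46.67
The maximum is at x_1 = 2, x_2 = 8.

x_1 = 2, x_2 = 8, z = 54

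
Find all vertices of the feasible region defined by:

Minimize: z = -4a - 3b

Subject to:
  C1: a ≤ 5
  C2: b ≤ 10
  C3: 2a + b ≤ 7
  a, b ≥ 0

(0, 0), (3.5, 0), (0, 7)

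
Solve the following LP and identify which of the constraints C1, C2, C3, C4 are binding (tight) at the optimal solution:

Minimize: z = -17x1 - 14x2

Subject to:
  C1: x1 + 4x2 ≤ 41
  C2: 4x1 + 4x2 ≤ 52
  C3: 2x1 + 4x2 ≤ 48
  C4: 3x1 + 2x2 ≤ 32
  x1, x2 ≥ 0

At x1 = 6, x2 = 7, compute slack b - a·x for each constraint:
  C1: 41 − 34 = 7  (slack)
  C2: 52 − 52 = 0  (binding)
  C3: 48 − 40 = 8  (slack)
  C4: 32 − 32 = 0  (binding)

Optimal: x1 = 6, x2 = 7
Binding: C2, C4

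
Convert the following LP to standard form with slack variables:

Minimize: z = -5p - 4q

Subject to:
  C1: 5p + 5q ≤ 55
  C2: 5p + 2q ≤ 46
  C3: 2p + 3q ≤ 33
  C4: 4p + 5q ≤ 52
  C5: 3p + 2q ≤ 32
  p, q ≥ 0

min z = -5p - 4q

s.t.
  5p + 5q + s1 = 55
  5p + 2q + s2 = 46
  2p + 3q + s3 = 33
  4p + 5q + s4 = 52
  3p + 2q + s5 = 32
  p, q, s1, s2, s3, s4, s5 ≥ 0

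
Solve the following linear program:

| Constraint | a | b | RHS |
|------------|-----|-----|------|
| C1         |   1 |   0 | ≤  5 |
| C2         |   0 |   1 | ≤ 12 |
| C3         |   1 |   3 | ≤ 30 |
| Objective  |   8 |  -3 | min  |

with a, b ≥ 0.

Evaluate the objective at each vertex of the feasible region:
  z(0, 0) = 0
  z(5, 0) = 40
  z(5, 8.333) = 15
  z(0, 10) = -30  ←
The minimum is at a = 0, b = 10.

a = 0, b = 10, z = -30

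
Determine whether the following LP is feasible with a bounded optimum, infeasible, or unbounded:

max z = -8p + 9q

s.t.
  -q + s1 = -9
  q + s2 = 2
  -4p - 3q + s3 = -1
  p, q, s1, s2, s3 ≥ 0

Infeasible (no feasible solution exists)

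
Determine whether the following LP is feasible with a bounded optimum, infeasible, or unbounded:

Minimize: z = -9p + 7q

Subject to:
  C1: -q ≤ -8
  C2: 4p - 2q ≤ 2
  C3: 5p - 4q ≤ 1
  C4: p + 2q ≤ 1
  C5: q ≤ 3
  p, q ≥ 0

Infeasible (no feasible solution exists)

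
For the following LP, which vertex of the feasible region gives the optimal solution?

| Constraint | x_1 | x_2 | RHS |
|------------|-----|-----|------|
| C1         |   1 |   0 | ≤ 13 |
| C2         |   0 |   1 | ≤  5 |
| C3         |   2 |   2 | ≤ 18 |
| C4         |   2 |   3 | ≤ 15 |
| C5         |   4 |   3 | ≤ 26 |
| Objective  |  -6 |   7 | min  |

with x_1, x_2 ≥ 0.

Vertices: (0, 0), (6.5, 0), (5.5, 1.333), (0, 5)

Evaluate the objective at each vertex of the feasible region:
  z(0, 0) = 0
  z(6.5, 0) = -39  ←
  z(5.5, 1.333) = -23.67
  z(0, 5) = 35
The minimum is at x_1 = 6.5, x_2 = 0.

(6.5, 0)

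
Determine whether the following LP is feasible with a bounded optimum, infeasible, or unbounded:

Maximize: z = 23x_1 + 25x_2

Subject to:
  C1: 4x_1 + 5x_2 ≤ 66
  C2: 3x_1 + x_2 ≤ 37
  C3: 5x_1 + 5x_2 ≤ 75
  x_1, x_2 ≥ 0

Feasible with a bounded optimal solution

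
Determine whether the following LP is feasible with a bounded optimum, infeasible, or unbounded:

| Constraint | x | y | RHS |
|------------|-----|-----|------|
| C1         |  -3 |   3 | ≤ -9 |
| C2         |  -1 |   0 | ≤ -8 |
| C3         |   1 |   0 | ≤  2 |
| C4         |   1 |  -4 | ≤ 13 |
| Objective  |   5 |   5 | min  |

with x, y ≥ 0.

Infeasible (no feasible solution exists)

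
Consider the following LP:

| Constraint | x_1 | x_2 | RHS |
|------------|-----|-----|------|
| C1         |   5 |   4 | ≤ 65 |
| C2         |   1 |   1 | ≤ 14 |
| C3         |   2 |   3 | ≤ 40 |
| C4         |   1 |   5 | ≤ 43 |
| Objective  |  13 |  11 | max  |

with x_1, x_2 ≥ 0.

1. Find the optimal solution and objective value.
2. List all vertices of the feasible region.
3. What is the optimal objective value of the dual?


1. x_1 = 9, x_2 = 5, z = 172
2. (0, 0), (13, 0), (9, 5), (6.75, 7.25), (0, 8.6)
3. 172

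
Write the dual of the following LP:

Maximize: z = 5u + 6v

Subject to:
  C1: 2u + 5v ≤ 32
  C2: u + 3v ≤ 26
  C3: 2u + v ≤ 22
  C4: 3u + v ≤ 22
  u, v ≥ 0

Primal max cᵀx s.t. Ax ≤ b, x ≥ 0  →  Dual min bᵀy s.t. Aᵀy ≥ c, y ≥ 0.

Minimize: z = 32y1 + 26y2 + 22y3 + 22y4

Subject to:
  2y1 + y2 + 2y3 + 3y4 ≥ 5
  5y1 + 3y2 + y3 + y4 ≥ 6
  y1, y2, y3, y4 ≥ 0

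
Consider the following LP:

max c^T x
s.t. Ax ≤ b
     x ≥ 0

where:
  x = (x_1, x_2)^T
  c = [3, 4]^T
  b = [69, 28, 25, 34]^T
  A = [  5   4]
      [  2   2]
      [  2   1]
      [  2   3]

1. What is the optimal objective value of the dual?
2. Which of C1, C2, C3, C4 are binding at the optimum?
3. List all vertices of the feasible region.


1. 48
2. C2, C4
3. (0, 0), (12.5, 0), (11, 3), (8, 6), (0, 11.33)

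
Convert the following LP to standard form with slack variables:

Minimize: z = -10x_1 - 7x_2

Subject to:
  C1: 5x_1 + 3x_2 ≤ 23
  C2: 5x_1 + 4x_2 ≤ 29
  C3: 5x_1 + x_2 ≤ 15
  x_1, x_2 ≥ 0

min z = -10x_1 - 7x_2

s.t.
  5x_1 + 3x_2 + s1 = 23
  5x_1 + 4x_2 + s2 = 29
  5x_1 + x_2 + s3 = 15
  x_1, x_2, s1, s2, s3 ≥ 0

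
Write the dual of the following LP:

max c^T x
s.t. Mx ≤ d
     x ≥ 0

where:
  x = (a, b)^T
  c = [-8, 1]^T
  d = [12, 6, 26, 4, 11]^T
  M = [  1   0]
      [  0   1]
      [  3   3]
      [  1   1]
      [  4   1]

Primal max cᵀx s.t. Ax ≤ b, x ≥ 0  →  Dual min bᵀy s.t. Aᵀy ≥ c, y ≥ 0.

Minimize: z = 12y1 + 6y2 + 26y3 + 4y4 + 11y5

Subject to:
  y1 + 3y3 + y4 + 4y5 ≥ -8
  y2 + 3y3 + y4 + y5 ≥ 1
  y1, y2, y3, y4, y5 ≥ 0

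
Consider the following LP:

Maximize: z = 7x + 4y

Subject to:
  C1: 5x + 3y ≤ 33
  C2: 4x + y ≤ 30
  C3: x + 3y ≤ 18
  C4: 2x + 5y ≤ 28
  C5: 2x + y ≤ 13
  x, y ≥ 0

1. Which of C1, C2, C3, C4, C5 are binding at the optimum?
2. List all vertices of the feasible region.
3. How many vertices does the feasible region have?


1. C1, C5
2. (0, 0), (6.5, 0), (6, 1), (4.263, 3.895), (0, 5.6)
3. 5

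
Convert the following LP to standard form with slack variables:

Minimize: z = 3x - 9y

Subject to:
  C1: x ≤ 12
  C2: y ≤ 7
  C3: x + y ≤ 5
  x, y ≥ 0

min z = 3x - 9y

s.t.
  x + s1 = 12
  y + s2 = 7
  x + y + s3 = 5
  x, y, s1, s2, s3 ≥ 0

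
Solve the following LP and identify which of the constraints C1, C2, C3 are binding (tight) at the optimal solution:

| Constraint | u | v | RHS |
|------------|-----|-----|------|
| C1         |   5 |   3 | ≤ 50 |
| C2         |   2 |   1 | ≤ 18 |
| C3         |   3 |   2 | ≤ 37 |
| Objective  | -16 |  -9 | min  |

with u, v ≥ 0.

At u = 4, v = 10, compute slack b - a·x for each constraint:
  C1: 50 − 50 = 0  (binding)
  C2: 18 − 18 = 0  (binding)
  C3: 37 − 32 = 5  (slack)

Optimal: u = 4, v = 10
Binding: C1, C2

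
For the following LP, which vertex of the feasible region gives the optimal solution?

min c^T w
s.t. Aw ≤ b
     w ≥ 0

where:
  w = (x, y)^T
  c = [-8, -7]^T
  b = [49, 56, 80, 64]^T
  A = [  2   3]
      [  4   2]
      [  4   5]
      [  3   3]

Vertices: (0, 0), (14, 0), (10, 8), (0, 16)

Evaluate the objective at each vertex of the feasible region:
  z(0, 0) = 0
  z(14, 0) = -112
  z(10, 8) = -136  ←
  z(0, 16) = -112
The minimum is at x = 10, y = 8.

(10, 8)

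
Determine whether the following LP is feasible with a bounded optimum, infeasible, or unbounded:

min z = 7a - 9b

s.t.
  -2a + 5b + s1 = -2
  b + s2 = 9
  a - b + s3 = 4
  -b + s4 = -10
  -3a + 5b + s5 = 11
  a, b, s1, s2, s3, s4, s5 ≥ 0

Infeasible (no feasible solution exists)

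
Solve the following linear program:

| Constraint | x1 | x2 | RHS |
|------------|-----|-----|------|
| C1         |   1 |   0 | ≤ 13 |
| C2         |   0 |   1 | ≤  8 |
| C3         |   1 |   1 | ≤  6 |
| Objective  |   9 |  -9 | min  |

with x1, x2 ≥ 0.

Evaluate the objective at each vertex of the feasible region:
  z(0, 0) = 0
  z(6, 0) = 54
  z(0, 6) = -54  ←
The minimum is at x1 = 0, x2 = 6.

x1 = 0, x2 = 6, z = -54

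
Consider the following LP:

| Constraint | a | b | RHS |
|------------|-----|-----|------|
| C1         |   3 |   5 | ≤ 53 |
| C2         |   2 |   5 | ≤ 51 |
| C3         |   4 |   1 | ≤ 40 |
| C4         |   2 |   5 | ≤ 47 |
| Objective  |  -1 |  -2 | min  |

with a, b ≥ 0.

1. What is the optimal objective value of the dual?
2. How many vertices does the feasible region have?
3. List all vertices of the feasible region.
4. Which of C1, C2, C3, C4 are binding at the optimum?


1. -20
2. 5
3. (0, 0), (10, 0), (8.647, 5.412), (6, 7), (0, 9.4)
4. C1, C4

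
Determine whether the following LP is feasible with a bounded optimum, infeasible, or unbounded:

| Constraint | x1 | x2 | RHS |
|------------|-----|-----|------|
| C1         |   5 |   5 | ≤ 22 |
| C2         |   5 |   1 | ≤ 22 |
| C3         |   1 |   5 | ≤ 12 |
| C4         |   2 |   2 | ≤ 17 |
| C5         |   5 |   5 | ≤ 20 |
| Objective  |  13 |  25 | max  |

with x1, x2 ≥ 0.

Feasible with a bounded optimal solution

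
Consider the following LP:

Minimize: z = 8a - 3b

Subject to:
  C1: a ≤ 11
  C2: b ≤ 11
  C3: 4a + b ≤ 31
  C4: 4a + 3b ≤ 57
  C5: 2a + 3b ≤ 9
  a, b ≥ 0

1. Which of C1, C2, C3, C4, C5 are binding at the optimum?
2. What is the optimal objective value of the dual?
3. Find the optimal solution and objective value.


1. C5
2. -9
3. a = 0, b = 3, z = -9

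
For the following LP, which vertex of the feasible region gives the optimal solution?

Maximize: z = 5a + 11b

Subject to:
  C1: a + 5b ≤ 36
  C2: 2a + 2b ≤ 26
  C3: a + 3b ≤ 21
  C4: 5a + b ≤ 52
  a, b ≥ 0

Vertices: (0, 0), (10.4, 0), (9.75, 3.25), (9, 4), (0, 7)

Evaluate the objective at each vertex of the feasible region:
  z(0, 0) = 0
  z(10.4, 0) = 52
  z(9.75, 3.25) = 84.5
  z(9, 4) = 89  ←
  z(0, 7) = 77
The maximum is at a = 9, b = 4.

(9, 4)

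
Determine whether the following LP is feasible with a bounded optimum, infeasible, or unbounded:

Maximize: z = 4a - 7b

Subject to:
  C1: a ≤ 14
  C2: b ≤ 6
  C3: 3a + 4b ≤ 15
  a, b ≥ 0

Feasible with a bounded optimal solution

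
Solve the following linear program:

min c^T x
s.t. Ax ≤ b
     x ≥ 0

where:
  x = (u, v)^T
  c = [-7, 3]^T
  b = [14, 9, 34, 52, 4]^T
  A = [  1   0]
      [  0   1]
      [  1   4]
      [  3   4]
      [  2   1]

Evaluate the objective at each vertex of the feasible region:
  z(0, 0) = 0
  z(2, 0) = -14  ←
  z(0, 4) = 12
The minimum is at u = 2, v = 0.

u = 2, v = 0, z = -14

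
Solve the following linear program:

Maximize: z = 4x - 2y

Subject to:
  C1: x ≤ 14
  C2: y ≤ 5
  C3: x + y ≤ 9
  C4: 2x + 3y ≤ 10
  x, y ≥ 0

Evaluate the objective at each vertex of the feasible region:
  z(0, 0) = 0
  z(5, 0) = 20  ←
  z(0, 3.333) = -6.667
The maximum is at x = 5, y = 0.

x = 5, y = 0, z = 20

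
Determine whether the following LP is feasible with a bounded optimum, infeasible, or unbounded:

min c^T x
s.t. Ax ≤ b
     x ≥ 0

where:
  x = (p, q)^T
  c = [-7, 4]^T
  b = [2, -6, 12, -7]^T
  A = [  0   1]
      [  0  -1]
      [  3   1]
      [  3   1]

Infeasible (no feasible solution exists)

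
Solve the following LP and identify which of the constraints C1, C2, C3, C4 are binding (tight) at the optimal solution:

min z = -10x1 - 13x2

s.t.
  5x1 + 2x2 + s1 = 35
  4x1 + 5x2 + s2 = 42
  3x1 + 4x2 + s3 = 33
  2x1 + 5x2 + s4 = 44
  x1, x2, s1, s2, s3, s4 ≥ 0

At x1 = 3, x2 = 6, compute slack b - a·x for each constraint:
  C1: 35 − 27 = 8  (slack)
  C2: 42 − 42 = 0  (binding)
  C3: 33 − 33 = 0  (binding)
  C4: 44 − 36 = 8  (slack)

Optimal: x1 = 3, x2 = 6
Binding: C2, C3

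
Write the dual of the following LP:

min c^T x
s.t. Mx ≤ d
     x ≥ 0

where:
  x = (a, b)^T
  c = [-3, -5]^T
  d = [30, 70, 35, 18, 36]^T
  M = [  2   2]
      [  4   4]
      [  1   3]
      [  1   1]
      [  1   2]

Primal min cᵀx s.t. Ax ≤ b, x ≥ 0  →  Dual max −bᵀy s.t. Aᵀy ≥ −c, y ≥ 0.

Maximize: z = -30y1 - 70y2 - 35y3 - 18y4 - 36y5

Subject to:
  2y1 + 4y2 + y3 + y4 + y5 ≥ 3
  2y1 + 4y2 + 3y3 + y4 + 2y5 ≥ 5
  y1, y2, y3, y4, y5 ≥ 0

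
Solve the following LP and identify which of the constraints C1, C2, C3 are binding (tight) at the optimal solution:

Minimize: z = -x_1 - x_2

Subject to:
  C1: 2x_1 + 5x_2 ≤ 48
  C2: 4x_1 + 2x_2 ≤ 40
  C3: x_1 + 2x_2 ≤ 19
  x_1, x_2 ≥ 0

At x_1 = 7, x_2 = 6, compute slack b - a·x for each constraint:
  C1: 48 − 44 = 4  (slack)
  C2: 40 − 40 = 0  (binding)
  C3: 19 − 19 = 0  (binding)

Optimal: x_1 = 7, x_2 = 6
Binding: C2, C3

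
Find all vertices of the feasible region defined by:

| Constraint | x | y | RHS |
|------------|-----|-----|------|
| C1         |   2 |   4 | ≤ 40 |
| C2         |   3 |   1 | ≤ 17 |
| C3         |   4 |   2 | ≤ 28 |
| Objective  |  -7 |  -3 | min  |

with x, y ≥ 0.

(0, 0), (5.667, 0), (3, 8), (2.667, 8.667), (0, 10)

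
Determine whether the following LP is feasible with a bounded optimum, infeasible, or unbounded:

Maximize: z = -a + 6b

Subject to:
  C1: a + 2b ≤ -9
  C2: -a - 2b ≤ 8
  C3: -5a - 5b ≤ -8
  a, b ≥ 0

Infeasible (no feasible solution exists)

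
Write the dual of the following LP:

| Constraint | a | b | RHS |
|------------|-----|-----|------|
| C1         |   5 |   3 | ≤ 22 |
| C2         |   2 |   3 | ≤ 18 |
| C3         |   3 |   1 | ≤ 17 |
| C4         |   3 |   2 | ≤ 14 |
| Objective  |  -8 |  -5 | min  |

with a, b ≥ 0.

Primal min cᵀx s.t. Ax ≤ b, x ≥ 0  →  Dual max −bᵀy s.t. Aᵀy ≥ −c, y ≥ 0.

Maximize: z = -22y1 - 18y2 - 17y3 - 14y4

Subject to:
  5y1 + 2y2 + 3y3 + 3y4 ≥ 8
  3y1 + 3y2 + y3 + 2y4 ≥ 5
  y1, y2, y3, y4 ≥ 0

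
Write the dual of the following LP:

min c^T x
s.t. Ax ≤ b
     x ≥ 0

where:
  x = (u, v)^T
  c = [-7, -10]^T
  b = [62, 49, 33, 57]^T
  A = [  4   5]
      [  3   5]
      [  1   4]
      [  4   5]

Primal min cᵀx s.t. Ax ≤ b, x ≥ 0  →  Dual max −bᵀy s.t. Aᵀy ≥ −c, y ≥ 0.

Maximize: z = -62y1 - 49y2 - 33y3 - 57y4

Subject to:
  4y1 + 3y2 + y3 + 4y4 ≥ 7
  5y1 + 5y2 + 4y3 + 5y4 ≥ 10
  y1, y2, y3, y4 ≥ 0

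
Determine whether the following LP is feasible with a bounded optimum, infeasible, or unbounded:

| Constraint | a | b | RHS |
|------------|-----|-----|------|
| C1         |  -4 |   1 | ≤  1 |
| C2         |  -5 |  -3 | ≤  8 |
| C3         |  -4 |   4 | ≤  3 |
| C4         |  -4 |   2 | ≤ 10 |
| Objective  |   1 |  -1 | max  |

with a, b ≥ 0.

Unbounded (objective can increase without bound)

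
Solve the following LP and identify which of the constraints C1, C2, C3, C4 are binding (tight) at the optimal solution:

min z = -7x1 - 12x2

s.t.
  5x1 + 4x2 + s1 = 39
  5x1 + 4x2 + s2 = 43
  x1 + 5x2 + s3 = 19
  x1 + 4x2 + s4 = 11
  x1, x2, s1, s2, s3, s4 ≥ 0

At x1 = 7, x2 = 1, compute slack b - a·x for each constraint:
  C1: 39 − 39 = 0  (binding)
  C2: 43 − 39 = 4  (slack)
  C3: 19 − 12 = 7  (slack)
  C4: 11 − 11 = 0  (binding)

Optimal: x1 = 7, x2 = 1
Binding: C1, C4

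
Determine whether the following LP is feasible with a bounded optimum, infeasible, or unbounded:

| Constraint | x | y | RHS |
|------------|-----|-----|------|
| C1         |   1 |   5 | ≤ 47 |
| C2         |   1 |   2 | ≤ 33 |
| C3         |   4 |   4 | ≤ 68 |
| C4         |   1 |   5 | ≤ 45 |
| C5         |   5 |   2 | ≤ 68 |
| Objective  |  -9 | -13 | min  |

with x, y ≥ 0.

Feasible with a bounded optimal solution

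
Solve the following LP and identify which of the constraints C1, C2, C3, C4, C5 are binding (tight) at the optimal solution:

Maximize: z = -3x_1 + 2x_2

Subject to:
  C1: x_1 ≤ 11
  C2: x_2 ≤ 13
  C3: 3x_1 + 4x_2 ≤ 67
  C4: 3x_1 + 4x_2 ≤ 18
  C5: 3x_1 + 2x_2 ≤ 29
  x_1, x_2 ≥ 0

At x_1 = 0, x_2 = 4.5, compute slack b - a·x for each constraint:
  C1: 11 − 0 = 11  (slack)
  C2: 13 − 4.5 = 8.5  (slack)
  C3: 67 − 18 = 49  (slack)
  C4: 18 − 18 = 0  (binding)
  C5: 29 − 9 = 20  (slack)

Optimal: x_1 = 0, x_2 = 4.5
Binding: C4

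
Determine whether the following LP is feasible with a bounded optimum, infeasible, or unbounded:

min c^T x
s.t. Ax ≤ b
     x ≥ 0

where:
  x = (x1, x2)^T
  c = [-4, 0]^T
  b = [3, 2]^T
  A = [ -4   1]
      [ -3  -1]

Unbounded (objective can decrease without bound)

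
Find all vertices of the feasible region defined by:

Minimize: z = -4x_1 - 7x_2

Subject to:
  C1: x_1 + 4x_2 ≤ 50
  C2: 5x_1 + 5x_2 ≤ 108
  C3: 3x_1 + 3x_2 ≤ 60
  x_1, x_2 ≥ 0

(0, 0), (20, 0), (10, 10), (0, 12.5)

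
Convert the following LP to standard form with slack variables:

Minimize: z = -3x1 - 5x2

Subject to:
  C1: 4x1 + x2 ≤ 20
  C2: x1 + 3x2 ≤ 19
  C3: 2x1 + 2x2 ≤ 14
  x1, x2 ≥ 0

min z = -3x1 - 5x2

s.t.
  4x1 + x2 + s1 = 20
  x1 + 3x2 + s2 = 19
  2x1 + 2x2 + s3 = 14
  x1, x2, s1, s2, s3 ≥ 0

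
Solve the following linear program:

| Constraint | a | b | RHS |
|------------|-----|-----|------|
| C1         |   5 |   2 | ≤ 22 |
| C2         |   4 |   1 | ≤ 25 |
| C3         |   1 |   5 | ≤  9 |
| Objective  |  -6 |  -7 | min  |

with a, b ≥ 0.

Evaluate the objective at each vertex of the feasible region:
  z(0, 0) = 0
  z(4.4, 0) = -26.4
  z(4, 1) = -31  ←
  z(0, 1.8) = -12.6
The minimum is at a = 4, b = 1.

a = 4, b = 1, z = -31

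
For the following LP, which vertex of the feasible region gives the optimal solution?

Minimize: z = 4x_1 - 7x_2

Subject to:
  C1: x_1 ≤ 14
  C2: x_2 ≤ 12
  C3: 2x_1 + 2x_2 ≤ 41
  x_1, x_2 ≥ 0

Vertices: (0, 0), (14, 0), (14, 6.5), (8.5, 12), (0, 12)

Evaluate the objective at each vertex of the feasible region:
  z(0, 0) = 0
  z(14, 0) = 56
  z(14, 6.5) = 10.5
  z(8.5, 12) = -50
  z(0, 12) = -84  ←
The minimum is at x_1 = 0, x_2 = 12.

(0, 12)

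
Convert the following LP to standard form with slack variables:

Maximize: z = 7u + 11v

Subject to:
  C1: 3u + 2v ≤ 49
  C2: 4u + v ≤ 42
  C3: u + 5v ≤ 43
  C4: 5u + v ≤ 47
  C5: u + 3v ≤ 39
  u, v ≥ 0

max z = 7u + 11v

s.t.
  3u + 2v + s1 = 49
  4u + v + s2 = 42
  u + 5v + s3 = 43
  5u + v + s4 = 47
  u + 3v + s5 = 39
  u, v, s1, s2, s3, s4, s5 ≥ 0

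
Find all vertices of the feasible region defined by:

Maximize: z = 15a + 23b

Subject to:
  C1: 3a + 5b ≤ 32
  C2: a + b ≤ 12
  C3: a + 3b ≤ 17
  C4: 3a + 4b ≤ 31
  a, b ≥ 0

(0, 0), (10.33, 0), (9, 1), (2.75, 4.75), (0, 5.667)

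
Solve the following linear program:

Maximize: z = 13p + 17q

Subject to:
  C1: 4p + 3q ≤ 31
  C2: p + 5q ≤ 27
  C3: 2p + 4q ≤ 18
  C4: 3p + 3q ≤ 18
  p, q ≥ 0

Evaluate the objective at each vertex of the feasible region:
  z(0, 0) = 0
  z(6, 0) = 78
  z(3, 3) = 90  ←
  z(0, 4.5) = 76.5
The maximum is at p = 3, q = 3.

p = 3, q = 3, z = 90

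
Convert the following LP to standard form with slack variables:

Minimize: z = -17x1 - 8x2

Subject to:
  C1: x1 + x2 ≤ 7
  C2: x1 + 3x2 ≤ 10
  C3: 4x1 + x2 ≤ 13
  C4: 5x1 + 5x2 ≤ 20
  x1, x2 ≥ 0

min z = -17x1 - 8x2

s.t.
  x1 + x2 + s1 = 7
  x1 + 3x2 + s2 = 10
  4x1 + x2 + s3 = 13
  5x1 + 5x2 + s4 = 20
  x1, x2, s1, s2, s3, s4 ≥ 0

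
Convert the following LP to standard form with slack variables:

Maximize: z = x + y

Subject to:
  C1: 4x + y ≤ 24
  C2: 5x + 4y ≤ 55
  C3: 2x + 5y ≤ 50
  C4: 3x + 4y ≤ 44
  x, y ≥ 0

max z = x + y

s.t.
  4x + y + s1 = 24
  5x + 4y + s2 = 55
  2x + 5y + s3 = 50
  3x + 4y + s4 = 44
  x, y, s1, s2, s3, s4 ≥ 0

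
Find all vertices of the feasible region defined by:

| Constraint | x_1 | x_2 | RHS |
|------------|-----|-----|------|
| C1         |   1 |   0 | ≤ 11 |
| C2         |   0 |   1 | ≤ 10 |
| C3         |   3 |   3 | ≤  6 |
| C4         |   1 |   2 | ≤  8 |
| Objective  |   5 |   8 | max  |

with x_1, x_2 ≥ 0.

(0, 0), (2, 0), (0, 2)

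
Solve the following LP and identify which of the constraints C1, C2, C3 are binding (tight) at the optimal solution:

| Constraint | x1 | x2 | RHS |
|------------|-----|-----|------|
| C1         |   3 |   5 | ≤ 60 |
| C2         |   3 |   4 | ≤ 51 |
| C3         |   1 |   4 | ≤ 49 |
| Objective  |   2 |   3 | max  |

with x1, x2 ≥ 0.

At x1 = 5, x2 = 9, compute slack b - a·x for each constraint:
  C1: 60 − 60 = 0  (binding)
  C2: 51 − 51 = 0  (binding)
  C3: 49 − 41 = 8  (slack)

Optimal: x1 = 5, x2 = 9
Binding: C1, C2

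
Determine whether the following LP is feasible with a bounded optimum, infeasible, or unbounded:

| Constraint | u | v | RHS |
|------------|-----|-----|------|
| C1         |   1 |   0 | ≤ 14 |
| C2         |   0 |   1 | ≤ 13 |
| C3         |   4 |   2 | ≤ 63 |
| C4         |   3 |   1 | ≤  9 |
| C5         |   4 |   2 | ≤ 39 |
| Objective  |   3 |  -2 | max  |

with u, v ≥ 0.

Feasible with a bounded optimal solution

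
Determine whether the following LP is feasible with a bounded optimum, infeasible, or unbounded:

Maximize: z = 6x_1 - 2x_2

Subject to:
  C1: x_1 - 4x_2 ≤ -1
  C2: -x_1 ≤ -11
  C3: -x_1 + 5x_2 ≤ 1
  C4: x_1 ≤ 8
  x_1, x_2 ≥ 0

Infeasible (no feasible solution exists)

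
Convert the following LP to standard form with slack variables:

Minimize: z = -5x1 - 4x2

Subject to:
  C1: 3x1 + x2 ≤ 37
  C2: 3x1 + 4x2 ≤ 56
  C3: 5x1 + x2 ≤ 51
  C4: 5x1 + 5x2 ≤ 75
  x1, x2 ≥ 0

min z = -5x1 - 4x2

s.t.
  3x1 + x2 + s1 = 37
  3x1 + 4x2 + s2 = 56
  5x1 + x2 + s3 = 51
  5x1 + 5x2 + s4 = 75
  x1, x2, s1, s2, s3, s4 ≥ 0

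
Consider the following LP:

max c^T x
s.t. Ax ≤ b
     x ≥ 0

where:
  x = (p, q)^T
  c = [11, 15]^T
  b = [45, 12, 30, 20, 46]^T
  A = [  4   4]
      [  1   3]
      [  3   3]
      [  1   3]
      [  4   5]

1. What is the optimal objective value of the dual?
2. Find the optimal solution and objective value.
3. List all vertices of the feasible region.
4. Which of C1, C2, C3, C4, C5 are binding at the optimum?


1. 114
2. p = 9, q = 1, z = 114
3. (0, 0), (10, 0), (9, 1), (0, 4)
4. C2, C3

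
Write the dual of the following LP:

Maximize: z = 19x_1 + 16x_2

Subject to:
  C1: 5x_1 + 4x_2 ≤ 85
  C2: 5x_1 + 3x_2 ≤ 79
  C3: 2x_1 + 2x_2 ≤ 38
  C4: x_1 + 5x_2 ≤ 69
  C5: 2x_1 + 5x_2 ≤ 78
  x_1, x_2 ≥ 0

Primal max cᵀx s.t. Ax ≤ b, x ≥ 0  →  Dual min bᵀy s.t. Aᵀy ≥ c, y ≥ 0.

Minimize: z = 85y1 + 79y2 + 38y3 + 69y4 + 78y5

Subject to:
  5y1 + 5y2 + 2y3 + y4 + 2y5 ≥ 19
  4y1 + 3y2 + 2y3 + 5y4 + 5y5 ≥ 16
  y1, y2, y3, y4, y5 ≥ 0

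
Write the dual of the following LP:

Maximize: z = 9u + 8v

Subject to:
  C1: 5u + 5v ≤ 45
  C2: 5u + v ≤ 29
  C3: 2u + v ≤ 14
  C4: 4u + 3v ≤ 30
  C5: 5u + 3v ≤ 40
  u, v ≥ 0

Primal max cᵀx s.t. Ax ≤ b, x ≥ 0  →  Dual min bᵀy s.t. Aᵀy ≥ c, y ≥ 0.

Minimize: z = 45y1 + 29y2 + 14y3 + 30y4 + 40y5

Subject to:
  5y1 + 5y2 + 2y3 + 4y4 + 5y5 ≥ 9
  5y1 + y2 + y3 + 3y4 + 3y5 ≥ 8
  y1, y2, y3, y4, y5 ≥ 0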